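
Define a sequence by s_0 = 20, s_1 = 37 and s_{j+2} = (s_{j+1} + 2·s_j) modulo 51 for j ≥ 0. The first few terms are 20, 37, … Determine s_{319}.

Computing terms: s_0 = 20; s_1 = 37; s_2 = 26; s_3 = 49; s_4 = 50; s_5 = 46; s_6 = 44; s_7 = 34; s_8 = 20; s_9 = 37.
The sequence repeats with period 8.
(319 - 0) mod 8 = 7, so s_{319} = s_7 = 34.

34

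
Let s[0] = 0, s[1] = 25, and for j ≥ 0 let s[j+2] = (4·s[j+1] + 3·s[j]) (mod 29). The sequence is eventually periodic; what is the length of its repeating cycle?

28

We have s[0] = 0,  s[1] = 25,  s[2] = 13,  s[3] = 11,  s[4] = 25,  s[5] = 17,  s[6] = 27,  s[7] = 14,  s[8] = 21,  s[9] = 10,  s[10] = 16,  s[11] = 7,  s[12] = 18,  s[13] = 6,  s[14] = 20,  s[15] = 11,  s[16] = 17,  s[17] = 14,  s[18] = 20,  s[19] = 6,  s[20] = 26,  s[21] = 6,  s[22] = 15,  s[23] = 20,  s[24] = 9,  s[25] = 9,  s[26] = 5,  s[27] = 18,  s[28] = 0,  s[29] = 25.
Since (s[28], s[29]) = (s[0], s[1]) = (0, 25) (two consecutive terms determine the rest), the sequence is periodic with period 28.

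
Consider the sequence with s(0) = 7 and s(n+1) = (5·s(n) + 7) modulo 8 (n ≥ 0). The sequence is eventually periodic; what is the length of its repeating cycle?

8

Listing terms: s(0) = 7,  s(1) = 2,  s(2) = 1,  s(3) = 4,  s(4) = 3,  s(5) = 6,  s(6) = 5,  s(7) = 0,  s(8) = 7.
Since s(8) = s(0) = 7, the sequence is periodic with period 8.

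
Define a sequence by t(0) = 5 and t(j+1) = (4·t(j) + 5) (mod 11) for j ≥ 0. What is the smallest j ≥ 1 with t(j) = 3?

1

t(0) = 5, t(1) = 3, t(2) = 6, t(3) = 7, t(4) = 0, t(5) = 5.
Since t(5) = t(0) = 5, the sequence is periodic with period 5.
The value 3 first appears (with j ≥ 1) at t(1).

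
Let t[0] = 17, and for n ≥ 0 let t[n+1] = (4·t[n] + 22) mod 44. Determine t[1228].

10

Computing terms: t[0] = 17; t[1] = 2; t[2] = 30; t[3] = 10; t[4] = 18; t[5] = 6; t[6] = 2.
Since t[6] = t[1] = 2, the sequence is eventually periodic: after a pre-period of length 1 it cycles with period 5.
For n ≥ 1, t[n] depends only on (n - 1) mod 5. (1228 - 1) mod 5 = 2, so t[1228] = t[3] = 10.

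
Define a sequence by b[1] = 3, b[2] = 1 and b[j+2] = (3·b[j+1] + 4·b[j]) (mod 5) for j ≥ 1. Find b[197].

4

We have b[1] = 3,  b[2] = 1,  b[3] = 0,  b[4] = 4,  b[5] = 2,  b[6] = 2,  b[7] = 4,  b[8] = 0,  b[9] = 1,  b[10] = 3,  b[11] = 3,  b[12] = 1.
The sequence repeats with period 10.
So b[197] = b[1 + ((197-1) mod 10)] = b[7] = 4.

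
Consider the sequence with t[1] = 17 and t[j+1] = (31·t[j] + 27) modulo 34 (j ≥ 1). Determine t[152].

30

Listing terms: t[1] = 17, t[2] = 10, t[3] = 31, t[4] = 2, t[5] = 21, t[6] = 32, t[7] = 33, t[8] = 30, t[9] = 5, t[10] = 12, t[11] = 25, t[12] = 20, t[13] = 1, t[14] = 24, t[15] = 23, t[16] = 26, t[17] = 17.
The sequence repeats with period 16.
So t[152] = t[1 + ((152-1) mod 16)] = t[8] = 30.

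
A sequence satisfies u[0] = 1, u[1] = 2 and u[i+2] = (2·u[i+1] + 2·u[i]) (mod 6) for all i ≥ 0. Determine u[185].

0

Computing terms: u[0] = 1,  u[1] = 2,  u[2] = 0,  u[3] = 4,  u[4] = 2,  u[5] = 0.
Since (u[4], u[5]) = (u[1], u[2]) = (2, 0) (two consecutive terms determine the rest), the sequence is eventually periodic: after a pre-period of length 1 it cycles with period 3.
For i ≥ 1, u[i] depends only on (i - 1) mod 3. (185 - 1) mod 3 = 1, so u[185] = u[2] = 0.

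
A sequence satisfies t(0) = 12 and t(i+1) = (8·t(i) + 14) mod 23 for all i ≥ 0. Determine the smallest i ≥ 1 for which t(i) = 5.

7

Computing terms: t(0) = 12; t(1) = 18; t(2) = 20; t(3) = 13; t(4) = 3; t(5) = 15; t(6) = 19; t(7) = 5; t(8) = 8; t(9) = 9; t(10) = 17; t(11) = 12.
Since t(11) = t(0) = 12, the sequence is periodic with period 11.
The value 5 first appears (with i ≥ 1) at t(7).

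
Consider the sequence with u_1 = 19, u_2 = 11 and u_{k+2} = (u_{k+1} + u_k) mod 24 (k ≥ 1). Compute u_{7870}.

13

Listing terms: u_1 = 19, u_2 = 11, u_3 = 6, u_4 = 17, u_5 = 23, u_6 = 16, u_7 = 15, u_8 = 7, u_9 = 22, u_{10} = 5, u_{11} = 3, u_{12} = 8, u_{13} = 11, u_{14} = 19, u_{15} = 6, u_{16} = 1, u_{17} = 7, u_{18} = 8, u_{19} = 15, u_{20} = 23, u_{21} = 14, u_{22} = 13, u_{23} = 3, u_{24} = 16, u_{25} = 19, u_{26} = 11.
The sequence repeats with period 24.
So u_{7870} = u_{1 + ((7870-1) mod 24)} = u_{22} = 13.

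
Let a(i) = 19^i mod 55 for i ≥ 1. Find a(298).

Computing terms: a(1) = 19; a(2) = 31; a(3) = 39; a(4) = 26; a(5) = 54; a(6) = 36; a(7) = 24; a(8) = 16; a(9) = 29; a(10) = 1; a(11) = 19.
Since a(11) = a(1) = 19, the sequence is periodic with period 10.
(298 - 1) mod 10 = 7, so a(298) = a(8) = 16.

16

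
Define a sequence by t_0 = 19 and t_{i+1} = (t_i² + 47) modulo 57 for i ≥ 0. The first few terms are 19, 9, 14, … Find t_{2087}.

t_0 = 19, t_1 = 9, t_2 = 14, t_3 = 15, t_4 = 44, t_5 = 45, t_6 = 20, t_7 = 48, t_8 = 14.
Since t_8 = t_2 = 14, the sequence is eventually periodic: after a pre-period of length 2 it cycles with period 6.
For i ≥ 2, t_i depends only on (i - 2) mod 6. (2087 - 2) mod 6 = 3, so t_{2087} = t_5 = 45.

45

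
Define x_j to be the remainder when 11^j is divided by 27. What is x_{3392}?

Listing terms: x_1 = 11; x_2 = 13; x_3 = 8; x_4 = 7; x_5 = 23; x_6 = 10; x_7 = 2; x_8 = 22; x_9 = 26; x_{10} = 16; x_{11} = 14; x_{12} = 19; x_{13} = 20; x_{14} = 4; x_{15} = 17; x_{16} = 25; x_{17} = 5; x_{18} = 1; x_{19} = 11.
The sequence repeats with period 18.
So x_{3392} = x_{1 + ((3392-1) mod 18)} = x_8 = 22.

22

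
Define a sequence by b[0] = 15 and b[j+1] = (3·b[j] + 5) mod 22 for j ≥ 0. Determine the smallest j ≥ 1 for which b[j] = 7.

4

Listing terms: b[0] = 15; b[1] = 6; b[2] = 1; b[3] = 8; b[4] = 7; b[5] = 4; b[6] = 17; b[7] = 12; b[8] = 19; b[9] = 18; b[10] = 15.
Since b[10] = b[0] = 15, the sequence is periodic with period 10.
The value 7 first appears (with j ≥ 1) at b[4].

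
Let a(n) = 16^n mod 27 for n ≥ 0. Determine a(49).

7

a(0) = 1; a(1) = 16; a(2) = 13; a(3) = 19; a(4) = 7; a(5) = 4; a(6) = 10; a(7) = 25; a(8) = 22; a(9) = 1.
Since a(9) = a(0) = 1, the sequence is periodic with period 9.
So a(49) = a(0 + ((49-0) mod 9)) = a(4) = 7.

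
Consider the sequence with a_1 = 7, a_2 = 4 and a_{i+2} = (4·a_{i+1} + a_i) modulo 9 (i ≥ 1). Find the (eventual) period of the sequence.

8

We have a_1 = 7; a_2 = 4; a_3 = 5; a_4 = 6; a_5 = 2; a_6 = 5; a_7 = 4; a_8 = 3; a_9 = 7; a_{10} = 4.
Since (a_9, a_{10}) = (a_1, a_2) = (7, 4) (two consecutive terms determine the rest), the sequence is periodic with period 8.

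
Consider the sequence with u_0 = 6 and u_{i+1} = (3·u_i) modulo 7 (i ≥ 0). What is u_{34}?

3

Computing terms: u_0 = 6,  u_1 = 4,  u_2 = 5,  u_3 = 1,  u_4 = 3,  u_5 = 2,  u_6 = 6.
Since u_6 = u_0 = 6, the sequence is periodic with period 6.
So u_{34} = u_{0 + ((34-0) mod 6)} = u_4 = 3.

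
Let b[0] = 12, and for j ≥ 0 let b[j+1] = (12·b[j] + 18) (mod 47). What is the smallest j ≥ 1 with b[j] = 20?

21

Computing terms: b[0] = 12,  b[1] = 21,  b[2] = 35,  b[3] = 15,  b[4] = 10,  b[5] = 44,  b[6] = 29,  b[7] = 37,  b[8] = 39,  b[9] = 16,  b[10] = 22,  b[11] = 0,  b[12] = 18,  b[13] = 46,  b[14] = 6,  b[15] = 43,  b[16] = 17,  b[17] = 34,  b[18] = 3,  b[19] = 7,  b[20] = 8,  b[21] = 20,  b[22] = 23,  b[23] = 12.
Since b[23] = b[0] = 12, the sequence is periodic with period 23.
The value 20 first appears (with j ≥ 1) at b[21].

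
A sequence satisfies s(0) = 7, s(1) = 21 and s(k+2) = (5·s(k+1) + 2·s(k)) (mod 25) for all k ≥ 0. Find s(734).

Listing terms: s(0) = 7; s(1) = 21; s(2) = 19; s(3) = 12; s(4) = 23; s(5) = 14; s(6) = 16; s(7) = 8; s(8) = 22; s(9) = 1; s(10) = 24; s(11) = 22; s(12) = 8; s(13) = 9; s(14) = 11; s(15) = 23; s(16) = 12; s(17) = 6; s(18) = 4; s(19) = 7; s(20) = 18; s(21) = 4; s(22) = 6; s(23) = 13; s(24) = 2; s(25) = 11; s(26) = 9; s(27) = 17; s(28) = 3; s(29) = 24; s(30) = 1; s(31) = 3; s(32) = 17; s(33) = 16; s(34) = 14; s(35) = 2; s(36) = 13; s(37) = 19; s(38) = 21; s(39) = 18; s(40) = 7; s(41) = 21.
The sequence repeats with period 40.
So s(734) = s(0 + ((734-0) mod 40)) = s(14) = 11.

11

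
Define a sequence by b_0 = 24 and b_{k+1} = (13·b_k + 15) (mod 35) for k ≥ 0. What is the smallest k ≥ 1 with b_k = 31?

Computing terms: b_0 = 24; b_1 = 12; b_2 = 31; b_3 = 33; b_4 = 24.
Since b_4 = b_0 = 24, the sequence is periodic with period 4.
The value 31 first appears (with k ≥ 1) at b_2.

2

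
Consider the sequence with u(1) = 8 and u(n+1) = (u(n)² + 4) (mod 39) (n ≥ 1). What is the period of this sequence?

Listing terms: u(1) = 8; u(2) = 29; u(3) = 26; u(4) = 17; u(5) = 20; u(6) = 14; u(7) = 5; u(8) = 29.
Since u(8) = u(2) = 29, the sequence is eventually periodic: after a pre-period of length 1 it cycles with period 6.

6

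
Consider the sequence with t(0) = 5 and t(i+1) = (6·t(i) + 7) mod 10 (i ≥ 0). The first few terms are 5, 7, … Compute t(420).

5

Computing terms: t(0) = 5,  t(1) = 7,  t(2) = 9,  t(3) = 1,  t(4) = 3,  t(5) = 5.
Since t(5) = t(0) = 5, the sequence is periodic with period 5.
So t(420) = t(0 + ((420-0) mod 5)) = t(0) = 5.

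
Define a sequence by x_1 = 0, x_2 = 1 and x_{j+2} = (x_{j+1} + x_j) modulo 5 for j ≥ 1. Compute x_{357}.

x_1 = 0,  x_2 = 1,  x_3 = 1,  x_4 = 2,  x_5 = 3,  x_6 = 0,  x_7 = 3,  x_8 = 3,  x_9 = 1,  x_{10} = 4,  x_{11} = 0,  x_{12} = 4,  x_{13} = 4,  x_{14} = 3,  x_{15} = 2,  x_{16} = 0,  x_{17} = 2,  x_{18} = 2,  x_{19} = 4,  x_{20} = 1,  x_{21} = 0,  x_{22} = 1.
The sequence repeats with period 20.
So x_{357} = x_{1 + ((357-1) mod 20)} = x_{17} = 2.

2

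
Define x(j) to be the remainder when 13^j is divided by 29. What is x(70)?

1

Listing terms: x(0) = 1; x(1) = 13; x(2) = 24; x(3) = 22; x(4) = 25; x(5) = 6; x(6) = 20; x(7) = 28; x(8) = 16; x(9) = 5; x(10) = 7; x(11) = 4; x(12) = 23; x(13) = 9; x(14) = 1.
The sequence repeats with period 14.
So x(70) = x(0 + ((70-0) mod 14)) = x(0) = 1.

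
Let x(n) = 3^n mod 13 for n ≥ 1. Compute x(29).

9

Computing terms: x(1) = 3; x(2) = 9; x(3) = 1; x(4) = 3.
The sequence repeats with period 3.
(29 - 1) mod 3 = 1, so x(29) = x(2) = 9.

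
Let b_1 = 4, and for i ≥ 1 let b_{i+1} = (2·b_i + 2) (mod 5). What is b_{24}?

1

Listing terms: b_1 = 4, b_2 = 0, b_3 = 2, b_4 = 1, b_5 = 4.
Since b_5 = b_1 = 4, the sequence is periodic with period 4.
So b_{24} = b_{1 + ((24-1) mod 4)} = b_4 = 1.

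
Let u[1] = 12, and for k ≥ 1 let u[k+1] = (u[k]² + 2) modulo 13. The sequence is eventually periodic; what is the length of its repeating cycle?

We have u[1] = 12, u[2] = 3, u[3] = 11, u[4] = 6, u[5] = 12.
The sequence repeats with period 4.

4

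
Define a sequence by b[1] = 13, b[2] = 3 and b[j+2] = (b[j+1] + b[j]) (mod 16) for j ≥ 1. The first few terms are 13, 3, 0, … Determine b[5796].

b[1] = 13, b[2] = 3, b[3] = 0, b[4] = 3, b[5] = 3, b[6] = 6, b[7] = 9, b[8] = 15, b[9] = 8, b[10] = 7, b[11] = 15, b[12] = 6, b[13] = 5, b[14] = 11, b[15] = 0, b[16] = 11, b[17] = 11, b[18] = 6, b[19] = 1, b[20] = 7, b[21] = 8, b[22] = 15, b[23] = 7, b[24] = 6, b[25] = 13, b[26] = 3.
The sequence repeats with period 24.
So b[5796] = b[1 + ((5796-1) mod 24)] = b[12] = 6.

6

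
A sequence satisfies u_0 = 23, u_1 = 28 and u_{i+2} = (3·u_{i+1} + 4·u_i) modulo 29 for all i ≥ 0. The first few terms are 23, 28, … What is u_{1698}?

14

u_0 = 23, u_1 = 28, u_2 = 2, u_3 = 2, u_4 = 14, u_5 = 21, u_6 = 3, u_7 = 6, u_8 = 1, u_9 = 27, u_{10} = 27, u_{11} = 15, u_{12} = 8, u_{13} = 26, u_{14} = 23, u_{15} = 28.
Since (u_{14}, u_{15}) = (u_0, u_1) = (23, 28) (two consecutive terms determine the rest), the sequence is periodic with period 14.
So u_{1698} = u_{0 + ((1698-0) mod 14)} = u_4 = 14.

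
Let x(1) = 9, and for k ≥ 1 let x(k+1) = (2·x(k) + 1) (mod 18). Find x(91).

Listing terms: x(1) = 9; x(2) = 1; x(3) = 3; x(4) = 7; x(5) = 15; x(6) = 13; x(7) = 9.
The sequence repeats with period 6.
So x(91) = x(1 + ((91-1) mod 6)) = x(1) = 9.

9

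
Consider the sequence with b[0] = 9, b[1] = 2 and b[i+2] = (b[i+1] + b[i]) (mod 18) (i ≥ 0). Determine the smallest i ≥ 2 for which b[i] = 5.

Listing terms: b[0] = 9,  b[1] = 2,  b[2] = 11,  b[3] = 13,  b[4] = 6,  b[5] = 1,  b[6] = 7,  b[7] = 8,  b[8] = 15,  b[9] = 5,  b[10] = 2,  b[11] = 7,  b[12] = 9,  b[13] = 16,  b[14] = 7,  b[15] = 5,  b[16] = 12,  b[17] = 17,  b[18] = 11,  b[19] = 10,  b[20] = 3,  b[21] = 13,  b[22] = 16,  b[23] = 11,  b[24] = 9,  b[25] = 2.
Since (b[24], b[25]) = (b[0], b[1]) = (9, 2) (two consecutive terms determine the rest), the sequence is periodic with period 24.
The value 5 first appears (with i ≥ 2) at b[9].

9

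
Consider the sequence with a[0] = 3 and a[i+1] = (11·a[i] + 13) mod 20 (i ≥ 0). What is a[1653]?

2

Listing terms: a[0] = 3, a[1] = 6, a[2] = 19, a[3] = 2, a[4] = 15, a[5] = 18, a[6] = 11, a[7] = 14, a[8] = 7, a[9] = 10, a[10] = 3.
The sequence repeats with period 10.
So a[1653] = a[0 + ((1653-0) mod 10)] = a[3] = 2.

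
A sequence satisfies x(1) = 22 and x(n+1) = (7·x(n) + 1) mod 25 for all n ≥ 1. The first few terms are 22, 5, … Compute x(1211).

11

We have x(1) = 22; x(2) = 5; x(3) = 11; x(4) = 3; x(5) = 22.
Since x(5) = x(1) = 22, the sequence is periodic with period 4.
(1211 - 1) mod 4 = 2, so x(1211) = x(3) = 11.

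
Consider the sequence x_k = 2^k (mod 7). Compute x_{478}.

2

We have x_0 = 1; x_1 = 2; x_2 = 4; x_3 = 1.
The sequence repeats with period 3.
(478 - 0) mod 3 = 1, so x_{478} = x_1 = 2.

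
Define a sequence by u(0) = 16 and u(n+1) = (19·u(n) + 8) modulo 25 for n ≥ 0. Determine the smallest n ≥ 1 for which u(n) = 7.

9

u(0) = 16, u(1) = 12, u(2) = 11, u(3) = 17, u(4) = 6, u(5) = 22, u(6) = 1, u(7) = 2, u(8) = 21, u(9) = 7, u(10) = 16.
Since u(10) = u(0) = 16, the sequence is periodic with period 10.
The value 7 first appears (with n ≥ 1) at u(9).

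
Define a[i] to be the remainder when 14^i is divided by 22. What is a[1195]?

12

a[1] = 14, a[2] = 20, a[3] = 16, a[4] = 4, a[5] = 12, a[6] = 14.
Since a[6] = a[1] = 14, the sequence is periodic with period 5.
(1195 - 1) mod 5 = 4, so a[1195] = a[5] = 12.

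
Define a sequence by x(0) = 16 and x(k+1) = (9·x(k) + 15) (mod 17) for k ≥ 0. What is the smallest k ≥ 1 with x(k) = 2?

7

We have x(0) = 16,  x(1) = 6,  x(2) = 1,  x(3) = 7,  x(4) = 10,  x(5) = 3,  x(6) = 8,  x(7) = 2,  x(8) = 16.
Since x(8) = x(0) = 16, the sequence is periodic with period 8.
The value 2 first appears (with k ≥ 1) at x(7).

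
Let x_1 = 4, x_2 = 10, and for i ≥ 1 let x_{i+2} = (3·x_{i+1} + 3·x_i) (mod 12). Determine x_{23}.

6

x_1 = 4, x_2 = 10, x_3 = 6, x_4 = 0, x_5 = 6, x_6 = 6, x_7 = 0.
Since (x_6, x_7) = (x_3, x_4) = (6, 0) (two consecutive terms determine the rest), the sequence is eventually periodic: after a pre-period of length 2 it cycles with period 3.
For i ≥ 3, x_i depends only on (i - 3) mod 3. (23 - 3) mod 3 = 2, so x_{23} = x_5 = 6.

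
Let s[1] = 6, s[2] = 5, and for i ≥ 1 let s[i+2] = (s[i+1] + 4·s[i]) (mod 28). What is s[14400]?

We have s[1] = 6; s[2] = 5; s[3] = 1; s[4] = 21; s[5] = 25; s[6] = 25; s[7] = 13; s[8] = 1; s[9] = 25; s[10] = 1; s[11] = 17; s[12] = 21; s[13] = 5; s[14] = 5; s[15] = 25; s[16] = 17; s[17] = 5; s[18] = 17; s[19] = 9; s[20] = 21; s[21] = 1; s[22] = 1; s[23] = 5; s[24] = 9; s[25] = 1; s[26] = 9; s[27] = 13; s[28] = 21; s[29] = 17; s[30] = 17; s[31] = 1; s[32] = 13; s[33] = 17; s[34] = 13; s[35] = 25; s[36] = 21; s[37] = 9; s[38] = 9; s[39] = 17; s[40] = 25; s[41] = 9; s[42] = 25; s[43] = 5; s[44] = 21; s[45] = 13; s[46] = 13; s[47] = 9; s[48] = 5; s[49] = 13; s[50] = 5; s[51] = 1.
Since (s[50], s[51]) = (s[2], s[3]) = (5, 1) (two consecutive terms determine the rest), the sequence is eventually periodic: after a pre-period of length 1 it cycles with period 48.
For i ≥ 2, s[i] depends only on (i - 2) mod 48. (14400 - 2) mod 48 = 46, so s[14400] = s[48] = 5.

5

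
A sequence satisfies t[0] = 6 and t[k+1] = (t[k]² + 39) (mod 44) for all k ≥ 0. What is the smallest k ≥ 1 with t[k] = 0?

4

We have t[0] = 6, t[1] = 31, t[2] = 32, t[3] = 7, t[4] = 0, t[5] = 39, t[6] = 20, t[7] = 43, t[8] = 40, t[9] = 11, t[10] = 28, t[11] = 31.
Since t[11] = t[1] = 31, the sequence is eventually periodic: after a pre-period of length 1 it cycles with period 10.
The value 0 first appears (with k ≥ 1) at t[4].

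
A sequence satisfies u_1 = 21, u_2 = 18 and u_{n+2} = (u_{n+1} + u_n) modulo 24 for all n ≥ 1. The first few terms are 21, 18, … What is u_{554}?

18

We have u_1 = 21,  u_2 = 18,  u_3 = 15,  u_4 = 9,  u_5 = 0,  u_6 = 9,  u_7 = 9,  u_8 = 18,  u_9 = 3,  u_{10} = 21,  u_{11} = 0,  u_{12} = 21,  u_{13} = 21,  u_{14} = 18.
The sequence repeats with period 12.
(554 - 1) mod 12 = 1, so u_{554} = u_2 = 18.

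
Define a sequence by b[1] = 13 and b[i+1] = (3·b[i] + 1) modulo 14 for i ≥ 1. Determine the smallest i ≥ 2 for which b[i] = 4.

6

We have b[1] = 13,  b[2] = 12,  b[3] = 9,  b[4] = 0,  b[5] = 1,  b[6] = 4,  b[7] = 13.
The sequence repeats with period 6.
The value 4 first appears (with i ≥ 2) at b[6].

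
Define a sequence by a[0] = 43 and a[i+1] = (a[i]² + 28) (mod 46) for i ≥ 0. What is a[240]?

Computing terms: a[0] = 43; a[1] = 37; a[2] = 17; a[3] = 41; a[4] = 7; a[5] = 31; a[6] = 23; a[7] = 5; a[8] = 7.
Since a[8] = a[4] = 7, the sequence is eventually periodic: after a pre-period of length 4 it cycles with period 4.
For i ≥ 4, a[i] depends only on (i - 4) mod 4. (240 - 4) mod 4 = 0, so a[240] = a[4] = 7.

7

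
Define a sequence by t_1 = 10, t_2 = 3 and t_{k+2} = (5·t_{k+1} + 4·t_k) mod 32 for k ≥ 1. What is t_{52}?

t_1 = 10; t_2 = 3; t_3 = 23; t_4 = 31; t_5 = 23; t_6 = 15; t_7 = 7; t_8 = 31; t_9 = 23.
Since (t_8, t_9) = (t_4, t_5) = (31, 23) (two consecutive terms determine the rest), the sequence is eventually periodic: after a pre-period of length 3 it cycles with period 4.
For k ≥ 4, t_k depends only on (k - 4) mod 4. (52 - 4) mod 4 = 0, so t_{52} = t_4 = 31.

31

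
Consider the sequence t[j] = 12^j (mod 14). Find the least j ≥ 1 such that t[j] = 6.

3

Computing terms: t[0] = 1, t[1] = 12, t[2] = 4, t[3] = 6, t[4] = 2, t[5] = 10, t[6] = 8, t[7] = 12.
Since t[7] = t[1] = 12, the sequence is eventually periodic: after a pre-period of length 1 it cycles with period 6.
The value 6 first appears (with j ≥ 1) at t[3].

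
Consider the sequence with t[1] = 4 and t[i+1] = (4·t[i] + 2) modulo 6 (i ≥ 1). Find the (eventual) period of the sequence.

3

Computing terms: t[1] = 4,  t[2] = 0,  t[3] = 2,  t[4] = 4.
The sequence repeats with period 3.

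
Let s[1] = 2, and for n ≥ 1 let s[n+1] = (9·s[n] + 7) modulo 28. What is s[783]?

8

Listing terms: s[1] = 2; s[2] = 25; s[3] = 8; s[4] = 23; s[5] = 18; s[6] = 1; s[7] = 16; s[8] = 11; s[9] = 22; s[10] = 9; s[11] = 4; s[12] = 15; s[13] = 2.
The sequence repeats with period 12.
So s[783] = s[1 + ((783-1) mod 12)] = s[3] = 8.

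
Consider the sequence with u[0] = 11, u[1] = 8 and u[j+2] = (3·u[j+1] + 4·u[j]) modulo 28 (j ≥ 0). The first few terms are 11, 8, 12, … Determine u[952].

0

Computing terms: u[0] = 11; u[1] = 8; u[2] = 12; u[3] = 12; u[4] = 0; u[5] = 20; u[6] = 4; u[7] = 8; u[8] = 12.
Since (u[7], u[8]) = (u[1], u[2]) = (8, 12) (two consecutive terms determine the rest), the sequence is eventually periodic: after a pre-period of length 1 it cycles with period 6.
For j ≥ 1, u[j] depends only on (j - 1) mod 6. (952 - 1) mod 6 = 3, so u[952] = u[4] = 0.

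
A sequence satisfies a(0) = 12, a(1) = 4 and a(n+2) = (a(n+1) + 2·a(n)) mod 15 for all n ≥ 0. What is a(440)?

7

Computing terms: a(0) = 12; a(1) = 4; a(2) = 13; a(3) = 6; a(4) = 2; a(5) = 14; a(6) = 3; a(7) = 1; a(8) = 7; a(9) = 9; a(10) = 8; a(11) = 11; a(12) = 12; a(13) = 4.
The sequence repeats with period 12.
So a(440) = a(0 + ((440-0) mod 12)) = a(8) = 7.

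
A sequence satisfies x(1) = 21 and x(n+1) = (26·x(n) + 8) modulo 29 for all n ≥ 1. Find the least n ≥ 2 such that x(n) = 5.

17

Listing terms: x(1) = 21; x(2) = 3; x(3) = 28; x(4) = 11; x(5) = 4; x(6) = 25; x(7) = 20; x(8) = 6; x(9) = 19; x(10) = 9; x(11) = 10; x(12) = 7; x(13) = 16; x(14) = 18; x(15) = 12; x(16) = 1; x(17) = 5; x(18) = 22; x(19) = 0; x(20) = 8; x(21) = 13; x(22) = 27; x(23) = 14; x(24) = 24; x(25) = 23; x(26) = 26; x(27) = 17; x(28) = 15; x(29) = 21.
Since x(29) = x(1) = 21, the sequence is periodic with period 28.
The value 5 first appears (with n ≥ 2) at x(17).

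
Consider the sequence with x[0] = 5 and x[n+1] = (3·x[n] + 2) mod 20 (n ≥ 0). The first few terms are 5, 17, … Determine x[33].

17

Computing terms: x[0] = 5,  x[1] = 17,  x[2] = 13,  x[3] = 1,  x[4] = 5.
The sequence repeats with period 4.
So x[33] = x[0 + ((33-0) mod 4)] = x[1] = 17.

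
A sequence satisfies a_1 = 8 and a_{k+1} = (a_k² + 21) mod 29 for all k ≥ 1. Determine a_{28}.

8

Listing terms: a_1 = 8, a_2 = 27, a_3 = 25, a_4 = 8.
The sequence repeats with period 3.
So a_{28} = a_{1 + ((28-1) mod 3)} = a_1 = 8.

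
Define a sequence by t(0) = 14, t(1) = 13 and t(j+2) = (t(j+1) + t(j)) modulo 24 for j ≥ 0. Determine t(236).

7

Computing terms: t(0) = 14,  t(1) = 13,  t(2) = 3,  t(3) = 16,  t(4) = 19,  t(5) = 11,  t(6) = 6,  t(7) = 17,  t(8) = 23,  t(9) = 16,  t(10) = 15,  t(11) = 7,  t(12) = 22,  t(13) = 5,  t(14) = 3,  t(15) = 8,  t(16) = 11,  t(17) = 19,  t(18) = 6,  t(19) = 1,  t(20) = 7,  t(21) = 8,  t(22) = 15,  t(23) = 23,  t(24) = 14,  t(25) = 13.
The sequence repeats with period 24.
(236 - 0) mod 24 = 20, so t(236) = t(20) = 7.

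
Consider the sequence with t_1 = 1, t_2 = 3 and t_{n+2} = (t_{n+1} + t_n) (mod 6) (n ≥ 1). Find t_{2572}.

Listing terms: t_1 = 1; t_2 = 3; t_3 = 4; t_4 = 1; t_5 = 5; t_6 = 0; t_7 = 5; t_8 = 5; t_9 = 4; t_{10} = 3; t_{11} = 1; t_{12} = 4; t_{13} = 5; t_{14} = 3; t_{15} = 2; t_{16} = 5; t_{17} = 1; t_{18} = 0; t_{19} = 1; t_{20} = 1; t_{21} = 2; t_{22} = 3; t_{23} = 5; t_{24} = 2; t_{25} = 1; t_{26} = 3.
The sequence repeats with period 24.
So t_{2572} = t_{1 + ((2572-1) mod 24)} = t_4 = 1.

1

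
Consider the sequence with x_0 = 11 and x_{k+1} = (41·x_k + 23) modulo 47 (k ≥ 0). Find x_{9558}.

Listing terms: x_0 = 11,  x_1 = 4,  x_2 = 46,  x_3 = 29,  x_4 = 37,  x_5 = 36,  x_6 = 42,  x_7 = 6,  x_8 = 34,  x_9 = 7,  x_{10} = 28,  x_{11} = 43,  x_{12} = 0,  x_{13} = 23,  x_{14} = 26,  x_{15} = 8,  x_{16} = 22,  x_{17} = 32,  x_{18} = 19,  x_{19} = 3,  x_{20} = 5,  x_{21} = 40,  x_{22} = 18,  x_{23} = 9,  x_{24} = 16,  x_{25} = 21,  x_{26} = 38,  x_{27} = 30,  x_{28} = 31,  x_{29} = 25,  x_{30} = 14,  x_{31} = 33,  x_{32} = 13,  x_{33} = 39,  x_{34} = 24,  x_{35} = 20,  x_{36} = 44,  x_{37} = 41,  x_{38} = 12,  x_{39} = 45,  x_{40} = 35,  x_{41} = 1,  x_{42} = 17,  x_{43} = 15,  x_{44} = 27,  x_{45} = 2,  x_{46} = 11.
The sequence repeats with period 46.
(9558 - 0) mod 46 = 36, so x_{9558} = x_{36} = 44.

44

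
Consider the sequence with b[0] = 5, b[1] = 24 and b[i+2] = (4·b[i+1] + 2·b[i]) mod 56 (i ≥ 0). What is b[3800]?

32

Computing terms: b[0] = 5; b[1] = 24; b[2] = 50; b[3] = 24; b[4] = 28; b[5] = 48; b[6] = 24; b[7] = 24; b[8] = 32; b[9] = 8; b[10] = 40; b[11] = 8; b[12] = 0; b[13] = 16; b[14] = 8; b[15] = 8; b[16] = 48; b[17] = 40; b[18] = 32; b[19] = 40; b[20] = 0; b[21] = 24; b[22] = 40; b[23] = 40; b[24] = 16; b[25] = 32; b[26] = 48; b[27] = 32; b[28] = 0; b[29] = 8; b[30] = 32; b[31] = 32; b[32] = 24; b[33] = 48; b[34] = 16; b[35] = 48; b[36] = 0; b[37] = 40; b[38] = 48; b[39] = 48; b[40] = 8; b[41] = 16; b[42] = 24; b[43] = 16; b[44] = 0; b[45] = 32; b[46] = 16; b[47] = 16; b[48] = 40; b[49] = 24; b[50] = 8; b[51] = 24; b[52] = 0; b[53] = 48; b[54] = 24.
Since (b[53], b[54]) = (b[5], b[6]) = (48, 24) (two consecutive terms determine the rest), the sequence is eventually periodic: after a pre-period of length 5 it cycles with period 48.
For i ≥ 5, b[i] depends only on (i - 5) mod 48. (3800 - 5) mod 48 = 3, so b[3800] = b[8] = 32.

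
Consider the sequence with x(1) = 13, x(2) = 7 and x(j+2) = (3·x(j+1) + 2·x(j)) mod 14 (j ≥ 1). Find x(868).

x(1) = 13; x(2) = 7; x(3) = 5; x(4) = 1; x(5) = 13; x(6) = 13; x(7) = 9; x(8) = 11; x(9) = 9; x(10) = 7; x(11) = 11; x(12) = 5; x(13) = 9; x(14) = 9; x(15) = 3; x(16) = 13; x(17) = 3; x(18) = 7; x(19) = 13; x(20) = 11; x(21) = 3; x(22) = 3; x(23) = 1; x(24) = 9; x(25) = 1; x(26) = 7; x(27) = 9; x(28) = 13; x(29) = 1; x(30) = 1; x(31) = 5; x(32) = 3; x(33) = 5; x(34) = 7; x(35) = 3; x(36) = 9; x(37) = 5; x(38) = 5; x(39) = 11; x(40) = 1; x(41) = 11; x(42) = 7; x(43) = 1; x(44) = 3; x(45) = 11; x(46) = 11; x(47) = 13; x(48) = 5; x(49) = 13; x(50) = 7.
Since (x(49), x(50)) = (x(1), x(2)) = (13, 7) (two consecutive terms determine the rest), the sequence is periodic with period 48.
(868 - 1) mod 48 = 3, so x(868) = x(4) = 1.

1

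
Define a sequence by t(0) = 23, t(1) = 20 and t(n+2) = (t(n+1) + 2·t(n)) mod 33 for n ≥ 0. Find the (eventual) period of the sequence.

30

We have t(0) = 23, t(1) = 20, t(2) = 0, t(3) = 7, t(4) = 7, t(5) = 21, t(6) = 2, t(7) = 11, t(8) = 15, t(9) = 4, t(10) = 1, t(11) = 9, t(12) = 11, t(13) = 29, t(14) = 18, t(15) = 10, t(16) = 13, t(17) = 0, t(18) = 26, t(19) = 26, t(20) = 12, t(21) = 31, t(22) = 22, t(23) = 18, t(24) = 29, t(25) = 32, t(26) = 24, t(27) = 22, t(28) = 4, t(29) = 15, t(30) = 23, t(31) = 20.
Since (t(30), t(31)) = (t(0), t(1)) = (23, 20) (two consecutive terms determine the rest), the sequence is periodic with period 30.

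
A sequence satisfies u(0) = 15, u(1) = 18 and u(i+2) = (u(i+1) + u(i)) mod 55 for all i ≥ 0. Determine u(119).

3

Computing terms: u(0) = 15,  u(1) = 18,  u(2) = 33,  u(3) = 51,  u(4) = 29,  u(5) = 25,  u(6) = 54,  u(7) = 24,  u(8) = 23,  u(9) = 47,  u(10) = 15,  u(11) = 7,  u(12) = 22,  u(13) = 29,  u(14) = 51,  u(15) = 25,  u(16) = 21,  u(17) = 46,  u(18) = 12,  u(19) = 3,  u(20) = 15,  u(21) = 18.
Since (u(20), u(21)) = (u(0), u(1)) = (15, 18) (two consecutive terms determine the rest), the sequence is periodic with period 20.
(119 - 0) mod 20 = 19, so u(119) = u(19) = 3.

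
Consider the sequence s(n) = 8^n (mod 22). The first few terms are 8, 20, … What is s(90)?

s(1) = 8, s(2) = 20, s(3) = 6, s(4) = 4, s(5) = 10, s(6) = 14, s(7) = 2, s(8) = 16, s(9) = 18, s(10) = 12, s(11) = 8.
Since s(11) = s(1) = 8, the sequence is periodic with period 10.
(90 - 1) mod 10 = 9, so s(90) = s(10) = 12.

12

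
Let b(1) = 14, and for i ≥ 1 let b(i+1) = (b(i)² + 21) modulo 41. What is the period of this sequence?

We have b(1) = 14, b(2) = 12, b(3) = 1, b(4) = 22, b(5) = 13, b(6) = 26, b(7) = 0, b(8) = 21, b(9) = 11, b(10) = 19, b(11) = 13.
Since b(11) = b(5) = 13, the sequence is eventually periodic: after a pre-period of length 4 it cycles with period 6.

6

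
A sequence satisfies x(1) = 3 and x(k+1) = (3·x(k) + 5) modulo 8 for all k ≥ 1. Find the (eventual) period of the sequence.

Listing terms: x(1) = 3; x(2) = 6; x(3) = 7; x(4) = 2; x(5) = 3.
Since x(5) = x(1) = 3, the sequence is periodic with period 4.

4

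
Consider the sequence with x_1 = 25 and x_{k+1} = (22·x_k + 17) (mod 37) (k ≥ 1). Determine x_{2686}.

33

Listing terms: x_1 = 25,  x_2 = 12,  x_3 = 22,  x_4 = 20,  x_5 = 13,  x_6 = 7,  x_7 = 23,  x_8 = 5,  x_9 = 16,  x_{10} = 36,  x_{11} = 32,  x_{12} = 18,  x_{13} = 6,  x_{14} = 1,  x_{15} = 2,  x_{16} = 24,  x_{17} = 27,  x_{18} = 19,  x_{19} = 28,  x_{20} = 4,  x_{21} = 31,  x_{22} = 33,  x_{23} = 3,  x_{24} = 9,  x_{25} = 30,  x_{26} = 11,  x_{27} = 0,  x_{28} = 17,  x_{29} = 21,  x_{30} = 35,  x_{31} = 10,  x_{32} = 15,  x_{33} = 14,  x_{34} = 29,  x_{35} = 26,  x_{36} = 34,  x_{37} = 25.
Since x_{37} = x_1 = 25, the sequence is periodic with period 36.
(2686 - 1) mod 36 = 21, so x_{2686} = x_{22} = 33.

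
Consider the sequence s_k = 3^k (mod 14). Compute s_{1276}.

11

s_0 = 1; s_1 = 3; s_2 = 9; s_3 = 13; s_4 = 11; s_5 = 5; s_6 = 1.
The sequence repeats with period 6.
(1276 - 0) mod 6 = 4, so s_{1276} = s_4 = 11.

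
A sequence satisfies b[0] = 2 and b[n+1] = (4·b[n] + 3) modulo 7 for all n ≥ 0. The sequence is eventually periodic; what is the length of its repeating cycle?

3

Computing terms: b[0] = 2, b[1] = 4, b[2] = 5, b[3] = 2.
Since b[3] = b[0] = 2, the sequence is periodic with period 3.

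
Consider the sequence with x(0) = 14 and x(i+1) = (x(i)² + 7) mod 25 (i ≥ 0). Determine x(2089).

Computing terms: x(0) = 14, x(1) = 3, x(2) = 16, x(3) = 13, x(4) = 1, x(5) = 8, x(6) = 21, x(7) = 23, x(8) = 11, x(9) = 3.
Since x(9) = x(1) = 3, the sequence is eventually periodic: after a pre-period of length 1 it cycles with period 8.
For i ≥ 1, x(i) depends only on (i - 1) mod 8. (2089 - 1) mod 8 = 0, so x(2089) = x(1) = 3.

3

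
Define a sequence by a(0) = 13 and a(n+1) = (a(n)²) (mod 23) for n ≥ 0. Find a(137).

9

We have a(0) = 13; a(1) = 8; a(2) = 18; a(3) = 2; a(4) = 4; a(5) = 16; a(6) = 3; a(7) = 9; a(8) = 12; a(9) = 6; a(10) = 13.
Since a(10) = a(0) = 13, the sequence is periodic with period 10.
(137 - 0) mod 10 = 7, so a(137) = a(7) = 9.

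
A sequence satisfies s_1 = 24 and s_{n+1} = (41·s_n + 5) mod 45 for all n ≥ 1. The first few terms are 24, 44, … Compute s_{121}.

Listing terms: s_1 = 24; s_2 = 44; s_3 = 9; s_4 = 14; s_5 = 39; s_6 = 29; s_7 = 24.
Since s_7 = s_1 = 24, the sequence is periodic with period 6.
So s_{121} = s_{1 + ((121-1) mod 6)} = s_1 = 24.

24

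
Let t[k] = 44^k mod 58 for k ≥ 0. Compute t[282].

Listing terms: t[0] = 1; t[1] = 44; t[2] = 22; t[3] = 40; t[4] = 20; t[5] = 10; t[6] = 34; t[7] = 46; t[8] = 52; t[9] = 26; t[10] = 42; t[11] = 50; t[12] = 54; t[13] = 56; t[14] = 28; t[15] = 14; t[16] = 36; t[17] = 18; t[18] = 38; t[19] = 48; t[20] = 24; t[21] = 12; t[22] = 6; t[23] = 32; t[24] = 16; t[25] = 8; t[26] = 4; t[27] = 2; t[28] = 30; t[29] = 44.
Since t[29] = t[1] = 44, the sequence is eventually periodic: after a pre-period of length 1 it cycles with period 28.
For k ≥ 1, t[k] depends only on (k - 1) mod 28. (282 - 1) mod 28 = 1, so t[282] = t[2] = 22.

22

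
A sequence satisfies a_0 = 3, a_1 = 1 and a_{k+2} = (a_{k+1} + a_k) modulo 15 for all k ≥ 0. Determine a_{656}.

Listing terms: a_0 = 3,  a_1 = 1,  a_2 = 4,  a_3 = 5,  a_4 = 9,  a_5 = 14,  a_6 = 8,  a_7 = 7,  a_8 = 0,  a_9 = 7,  a_{10} = 7,  a_{11} = 14,  a_{12} = 6,  a_{13} = 5,  a_{14} = 11,  a_{15} = 1,  a_{16} = 12,  a_{17} = 13,  a_{18} = 10,  a_{19} = 8,  a_{20} = 3,  a_{21} = 11,  a_{22} = 14,  a_{23} = 10,  a_{24} = 9,  a_{25} = 4,  a_{26} = 13,  a_{27} = 2,  a_{28} = 0,  a_{29} = 2,  a_{30} = 2,  a_{31} = 4,  a_{32} = 6,  a_{33} = 10,  a_{34} = 1,  a_{35} = 11,  a_{36} = 12,  a_{37} = 8,  a_{38} = 5,  a_{39} = 13,  a_{40} = 3,  a_{41} = 1.
Since (a_{40}, a_{41}) = (a_0, a_1) = (3, 1) (two consecutive terms determine the rest), the sequence is periodic with period 40.
(656 - 0) mod 40 = 16, so a_{656} = a_{16} = 12.

12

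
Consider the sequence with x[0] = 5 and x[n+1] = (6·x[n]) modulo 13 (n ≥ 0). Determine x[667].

Computing terms: x[0] = 5,  x[1] = 4,  x[2] = 11,  x[3] = 1,  x[4] = 6,  x[5] = 10,  x[6] = 8,  x[7] = 9,  x[8] = 2,  x[9] = 12,  x[10] = 7,  x[11] = 3,  x[12] = 5.
The sequence repeats with period 12.
So x[667] = x[0 + ((667-0) mod 12)] = x[7] = 9.

9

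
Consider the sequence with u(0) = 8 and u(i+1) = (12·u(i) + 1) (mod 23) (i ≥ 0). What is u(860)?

u(0) = 8; u(1) = 5; u(2) = 15; u(3) = 20; u(4) = 11; u(5) = 18; u(6) = 10; u(7) = 6; u(8) = 4; u(9) = 3; u(10) = 14; u(11) = 8.
The sequence repeats with period 11.
(860 - 0) mod 11 = 2, so u(860) = u(2) = 15.

15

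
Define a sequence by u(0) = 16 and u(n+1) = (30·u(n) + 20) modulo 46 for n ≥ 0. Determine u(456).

Listing terms: u(0) = 16, u(1) = 40, u(2) = 24, u(3) = 4, u(4) = 2, u(5) = 34, u(6) = 28, u(7) = 32, u(8) = 14, u(9) = 26, u(10) = 18, u(11) = 8, u(12) = 30, u(13) = 0, u(14) = 20, u(15) = 22, u(16) = 36, u(17) = 42, u(18) = 38, u(19) = 10, u(20) = 44, u(21) = 6, u(22) = 16.
Since u(22) = u(0) = 16, the sequence is periodic with period 22.
So u(456) = u(0 + ((456-0) mod 22)) = u(16) = 36.

36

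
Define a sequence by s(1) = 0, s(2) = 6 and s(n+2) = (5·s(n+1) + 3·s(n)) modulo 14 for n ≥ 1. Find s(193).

Listing terms: s(1) = 0, s(2) = 6, s(3) = 2, s(4) = 0, s(5) = 6.
The sequence repeats with period 3.
(193 - 1) mod 3 = 0, so s(193) = s(1) = 0.

0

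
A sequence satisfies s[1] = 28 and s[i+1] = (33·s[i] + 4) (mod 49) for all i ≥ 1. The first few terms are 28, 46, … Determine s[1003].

21

We have s[1] = 28; s[2] = 46; s[3] = 3; s[4] = 5; s[5] = 22; s[6] = 44; s[7] = 35; s[8] = 32; s[9] = 31; s[10] = 47; s[11] = 36; s[12] = 16; s[13] = 42; s[14] = 18; s[15] = 10; s[16] = 40; s[17] = 1; s[18] = 37; s[19] = 0; s[20] = 4; s[21] = 38; s[22] = 33; s[23] = 15; s[24] = 9; s[25] = 7; s[26] = 39; s[27] = 17; s[28] = 26; s[29] = 29; s[30] = 30; s[31] = 14; s[32] = 25; s[33] = 45; s[34] = 19; s[35] = 43; s[36] = 2; s[37] = 21; s[38] = 11; s[39] = 24; s[40] = 12; s[41] = 8; s[42] = 23; s[43] = 28.
Since s[43] = s[1] = 28, the sequence is periodic with period 42.
So s[1003] = s[1 + ((1003-1) mod 42)] = s[37] = 21.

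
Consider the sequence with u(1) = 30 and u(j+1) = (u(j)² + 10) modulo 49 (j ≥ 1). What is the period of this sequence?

3

Computing terms: u(1) = 30,  u(2) = 28,  u(3) = 10,  u(4) = 12,  u(5) = 7,  u(6) = 10.
Since u(6) = u(3) = 10, the sequence is eventually periodic: after a pre-period of length 2 it cycles with period 3.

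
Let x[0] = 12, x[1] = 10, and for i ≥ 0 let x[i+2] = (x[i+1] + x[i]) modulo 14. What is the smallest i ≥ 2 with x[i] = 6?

Computing terms: x[0] = 12; x[1] = 10; x[2] = 8; x[3] = 4; x[4] = 12; x[5] = 2; x[6] = 0; x[7] = 2; x[8] = 2; x[9] = 4; x[10] = 6; x[11] = 10; x[12] = 2; x[13] = 12; x[14] = 0; x[15] = 12; x[16] = 12; x[17] = 10.
Since (x[16], x[17]) = (x[0], x[1]) = (12, 10) (two consecutive terms determine the rest), the sequence is periodic with period 16.
The value 6 first appears (with i ≥ 2) at x[10].

10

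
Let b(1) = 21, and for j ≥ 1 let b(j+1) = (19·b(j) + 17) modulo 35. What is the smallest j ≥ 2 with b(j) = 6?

5

We have b(1) = 21, b(2) = 31, b(3) = 11, b(4) = 16, b(5) = 6, b(6) = 26, b(7) = 21.
Since b(7) = b(1) = 21, the sequence is periodic with period 6.
The value 6 first appears (with j ≥ 2) at b(5).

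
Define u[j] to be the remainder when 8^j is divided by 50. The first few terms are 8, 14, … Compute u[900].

u[1] = 8, u[2] = 14, u[3] = 12, u[4] = 46, u[5] = 18, u[6] = 44, u[7] = 2, u[8] = 16, u[9] = 28, u[10] = 24, u[11] = 42, u[12] = 36, u[13] = 38, u[14] = 4, u[15] = 32, u[16] = 6, u[17] = 48, u[18] = 34, u[19] = 22, u[20] = 26, u[21] = 8.
Since u[21] = u[1] = 8, the sequence is periodic with period 20.
(900 - 1) mod 20 = 19, so u[900] = u[20] = 26.

26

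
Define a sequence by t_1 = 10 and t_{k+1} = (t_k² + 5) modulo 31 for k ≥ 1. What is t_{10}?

We have t_1 = 10,  t_2 = 12,  t_3 = 25,  t_4 = 10.
Since t_4 = t_1 = 10, the sequence is periodic with period 3.
(10 - 1) mod 3 = 0, so t_{10} = t_1 = 10.

10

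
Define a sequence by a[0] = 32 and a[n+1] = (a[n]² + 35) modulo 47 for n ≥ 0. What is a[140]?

9

We have a[0] = 32; a[1] = 25; a[2] = 2; a[3] = 39; a[4] = 5; a[5] = 13; a[6] = 16; a[7] = 9; a[8] = 22; a[9] = 2.
Since a[9] = a[2] = 2, the sequence is eventually periodic: after a pre-period of length 2 it cycles with period 7.
For n ≥ 2, a[n] depends only on (n - 2) mod 7. (140 - 2) mod 7 = 5, so a[140] = a[7] = 9.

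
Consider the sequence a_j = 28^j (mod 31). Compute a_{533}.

20

Listing terms: a_1 = 28,  a_2 = 9,  a_3 = 4,  a_4 = 19,  a_5 = 5,  a_6 = 16,  a_7 = 14,  a_8 = 20,  a_9 = 2,  a_{10} = 25,  a_{11} = 18,  a_{12} = 8,  a_{13} = 7,  a_{14} = 10,  a_{15} = 1,  a_{16} = 28.
The sequence repeats with period 15.
(533 - 1) mod 15 = 7, so a_{533} = a_8 = 20.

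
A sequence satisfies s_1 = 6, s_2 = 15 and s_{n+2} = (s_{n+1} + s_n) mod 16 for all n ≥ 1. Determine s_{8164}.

4

Listing terms: s_1 = 6, s_2 = 15, s_3 = 5, s_4 = 4, s_5 = 9, s_6 = 13, s_7 = 6, s_8 = 3, s_9 = 9, s_{10} = 12, s_{11} = 5, s_{12} = 1, s_{13} = 6, s_{14} = 7, s_{15} = 13, s_{16} = 4, s_{17} = 1, s_{18} = 5, s_{19} = 6, s_{20} = 11, s_{21} = 1, s_{22} = 12, s_{23} = 13, s_{24} = 9, s_{25} = 6, s_{26} = 15.
Since (s_{25}, s_{26}) = (s_1, s_2) = (6, 15) (two consecutive terms determine the rest), the sequence is periodic with period 24.
(8164 - 1) mod 24 = 3, so s_{8164} = s_4 = 4.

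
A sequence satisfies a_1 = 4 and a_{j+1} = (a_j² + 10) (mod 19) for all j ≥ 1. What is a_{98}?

10

Computing terms: a_1 = 4; a_2 = 7; a_3 = 2; a_4 = 14; a_5 = 16; a_6 = 0; a_7 = 10; a_8 = 15; a_9 = 7.
Since a_9 = a_2 = 7, the sequence is eventually periodic: after a pre-period of length 1 it cycles with period 7.
For j ≥ 2, a_j depends only on (j - 2) mod 7. (98 - 2) mod 7 = 5, so a_{98} = a_7 = 10.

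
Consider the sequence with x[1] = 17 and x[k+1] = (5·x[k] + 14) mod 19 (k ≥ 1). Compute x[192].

15

x[1] = 17,  x[2] = 4,  x[3] = 15,  x[4] = 13,  x[5] = 3,  x[6] = 10,  x[7] = 7,  x[8] = 11,  x[9] = 12,  x[10] = 17.
The sequence repeats with period 9.
(192 - 1) mod 9 = 2, so x[192] = x[3] = 15.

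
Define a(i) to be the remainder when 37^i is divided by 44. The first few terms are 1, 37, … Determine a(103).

9

We have a(0) = 1,  a(1) = 37,  a(2) = 5,  a(3) = 9,  a(4) = 25,  a(5) = 1.
The sequence repeats with period 5.
So a(103) = a(0 + ((103-0) mod 5)) = a(3) = 9.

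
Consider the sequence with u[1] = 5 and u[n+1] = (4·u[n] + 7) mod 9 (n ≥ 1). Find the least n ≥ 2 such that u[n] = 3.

u[1] = 5; u[2] = 0; u[3] = 7; u[4] = 8; u[5] = 3; u[6] = 1; u[7] = 2; u[8] = 6; u[9] = 4; u[10] = 5.
The sequence repeats with period 9.
The value 3 first appears (with n ≥ 2) at u[5].

5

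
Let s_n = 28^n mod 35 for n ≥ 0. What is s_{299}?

7

s_0 = 1,  s_1 = 28,  s_2 = 14,  s_3 = 7,  s_4 = 21,  s_5 = 28.
Since s_5 = s_1 = 28, the sequence is eventually periodic: after a pre-period of length 1 it cycles with period 4.
For n ≥ 1, s_n depends only on (n - 1) mod 4. (299 - 1) mod 4 = 2, so s_{299} = s_3 = 7.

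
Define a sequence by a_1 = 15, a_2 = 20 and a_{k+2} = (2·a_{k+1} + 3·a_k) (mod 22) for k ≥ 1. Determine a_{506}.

8

Computing terms: a_1 = 15; a_2 = 20; a_3 = 19; a_4 = 10; a_5 = 11; a_6 = 8; a_7 = 5; a_8 = 12; a_9 = 17; a_{10} = 4; a_{11} = 15; a_{12} = 20.
The sequence repeats with period 10.
(506 - 1) mod 10 = 5, so a_{506} = a_6 = 8.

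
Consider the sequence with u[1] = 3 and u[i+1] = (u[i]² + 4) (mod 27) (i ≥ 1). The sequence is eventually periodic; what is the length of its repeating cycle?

9

Listing terms: u[1] = 3; u[2] = 13; u[3] = 11; u[4] = 17; u[5] = 23; u[6] = 20; u[7] = 26; u[8] = 5; u[9] = 2; u[10] = 8; u[11] = 14; u[12] = 11.
Since u[12] = u[3] = 11, the sequence is eventually periodic: after a pre-period of length 2 it cycles with period 9.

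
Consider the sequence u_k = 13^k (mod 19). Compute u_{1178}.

Computing terms: u_1 = 13; u_2 = 17; u_3 = 12; u_4 = 4; u_5 = 14; u_6 = 11; u_7 = 10; u_8 = 16; u_9 = 18; u_{10} = 6; u_{11} = 2; u_{12} = 7; u_{13} = 15; u_{14} = 5; u_{15} = 8; u_{16} = 9; u_{17} = 3; u_{18} = 1; u_{19} = 13.
The sequence repeats with period 18.
(1178 - 1) mod 18 = 7, so u_{1178} = u_8 = 16.

16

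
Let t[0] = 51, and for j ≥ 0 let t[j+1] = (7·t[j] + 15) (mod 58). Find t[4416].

Listing terms: t[0] = 51; t[1] = 24; t[2] = 9; t[3] = 20; t[4] = 39; t[5] = 56; t[6] = 1; t[7] = 22; t[8] = 53; t[9] = 38; t[10] = 49; t[11] = 10; t[12] = 27; t[13] = 30; t[14] = 51.
The sequence repeats with period 14.
(4416 - 0) mod 14 = 6, so t[4416] = t[6] = 1.

1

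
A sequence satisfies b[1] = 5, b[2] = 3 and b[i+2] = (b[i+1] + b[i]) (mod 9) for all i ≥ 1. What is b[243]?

Computing terms: b[1] = 5,  b[2] = 3,  b[3] = 8,  b[4] = 2,  b[5] = 1,  b[6] = 3,  b[7] = 4,  b[8] = 7,  b[9] = 2,  b[10] = 0,  b[11] = 2,  b[12] = 2,  b[13] = 4,  b[14] = 6,  b[15] = 1,  b[16] = 7,  b[17] = 8,  b[18] = 6,  b[19] = 5,  b[20] = 2,  b[21] = 7,  b[22] = 0,  b[23] = 7,  b[24] = 7,  b[25] = 5,  b[26] = 3.
The sequence repeats with period 24.
So b[243] = b[1 + ((243-1) mod 24)] = b[3] = 8.

8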